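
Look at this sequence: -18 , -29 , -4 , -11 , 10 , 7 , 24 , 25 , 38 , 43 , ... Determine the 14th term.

The terms cycle through 2 interleaved subsequences.
Track A: -18, -4, 10, 24, 38. Linear: a_n = -32 + 14·n.
Track B: -29, -11, 7, 25, 43. Linear: a_n = -47 + 18·n.
The 14th slot belongs to track B; its 7th term is 79.

79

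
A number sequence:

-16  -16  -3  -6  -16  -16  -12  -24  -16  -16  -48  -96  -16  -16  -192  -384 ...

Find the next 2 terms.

Reading positions in blocks of 4 reveals the pattern AABB — 2 tracks woven together.
Track A: -16, -16, -16, -16, -16, -16, -16, -16 (always -16).
Track B: -3, -6, -12, -24, -48, -96, -192, -384 (multiplying by 2 each time).
Position 17 falls in track A as its term 9, giving -16.
The 18th slot belongs to track A; its 10th term is -16.

-16, -16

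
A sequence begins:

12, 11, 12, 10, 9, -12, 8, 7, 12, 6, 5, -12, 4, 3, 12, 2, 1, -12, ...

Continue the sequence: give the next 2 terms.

The slot pattern repeats as AAB (period 3), so there are 2 interleaved tracks.
Subsequence A: 12, 11, 10, 9, 8, 7, 6, 5, 4, 3, 2, 1 — arithmetic, step −1.
Subsequence B: 12, -12, 12, -12, 12, -12 — alternating ±12.
The 19th slot belongs to subsequence A; its 13th term is 0.
The 20th slot belongs to subsequence A; its 14th term is -1.

0, -1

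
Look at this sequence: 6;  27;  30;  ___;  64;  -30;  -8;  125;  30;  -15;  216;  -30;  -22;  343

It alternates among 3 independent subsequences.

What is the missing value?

Split by position mod 3: positions 1, 4, 7, … form one track, and each other residue class forms its own.
Track A: 6, ?, -8, -15, -22 — subtracting 7 each time.
Track B: 27, 64, 125, 216, 343 — perfect cubes starting at 3³.
Track C: 30, -30, 30, -30 — oscillating between 30 and -30.
Filling track A at index 2 by its rule yields -1.

-1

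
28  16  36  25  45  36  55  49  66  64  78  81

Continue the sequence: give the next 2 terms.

91, 100

Positions 1, 3, 5, … form one subsequence and positions 2, 4, 6, … form another.
Stream A: 28, 36, 45, 55, 66, 78. Triangular numbers starting at T_7.
Stream B: 16, 25, 36, 49, 64, 81. Consecutive squares n² from n = 4.
Position 13 falls in stream A as its term 7, giving 91.
The 14th slot belongs to stream B; its 7th term is 100.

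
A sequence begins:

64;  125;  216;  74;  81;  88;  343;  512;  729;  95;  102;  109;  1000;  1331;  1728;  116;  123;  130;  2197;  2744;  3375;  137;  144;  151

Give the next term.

The slot pattern repeats as AAABBB (period 6), so there are 2 interleaved tracks.
Stream A = 64, 125, 216, 343, 512, 729, 1000, 1331, 1728, 2197, 2744, 3375: the cubes 4³, 5³, 6³, ….
Stream B = 74, 81, 88, 95, 102, 109, 116, 123, 130, 137, 144, 151: linear: a_n = 67 + 7·n.
Term 25 comes from stream A (its 13th entry): 4096.

4096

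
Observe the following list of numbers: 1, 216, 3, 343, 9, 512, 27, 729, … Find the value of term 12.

Split by position mod 2 into 2 tracks.
Track A: 1, 3, 9, 27 — successive powers of 3.
Track B: 216, 343, 512, 729 — the cubes 6³, 7³, 8³, ….
The 12th slot belongs to track B; its 6th term is 1331.

1331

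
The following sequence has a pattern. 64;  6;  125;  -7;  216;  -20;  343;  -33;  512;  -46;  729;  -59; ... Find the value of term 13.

The terms cycle through 2 interleaved subsequences.
Track A = 64, 125, 216, 343, 512, 729: consecutive cubes n³ from n = 4.
Track B = 6, -7, -20, -33, -46, -59: subtracting 13 each time.
The 13th slot belongs to track A; its 7th term is 1000.

1000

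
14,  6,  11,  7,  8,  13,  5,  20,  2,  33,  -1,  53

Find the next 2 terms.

Taking every 2nd term gives 2 separate tracks.
Stream A: 14, 11, 8, 5, 2, -1 (arithmetic with common difference −3).
Stream B: 6, 7, 13, 20, 33, 53 (Fibonacci-style (each term is the sum of the two before it)).
Position 13 falls in stream A as its term 7, giving -4.
The 14th slot belongs to stream B; its 7th term is 86.

-4, 86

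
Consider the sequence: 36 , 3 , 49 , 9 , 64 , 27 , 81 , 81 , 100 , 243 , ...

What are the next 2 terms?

121, 729

The terms cycle through 2 interleaved subsequences.
Subsequence A: 36, 49, 64, 81, 100. The squares 6², 7², 8², ….
Subsequence B: 3, 9, 27, 81, 243. Powers 3^1, 3^2, 3^3, ….
Position 11 falls in subsequence A as its term 6, giving 121.
The 12th slot belongs to subsequence B; its 6th term is 729.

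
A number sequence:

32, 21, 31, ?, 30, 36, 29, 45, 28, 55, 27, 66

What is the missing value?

28

Taking every 2nd term gives 2 separate tracks.
Stream A = 32, 31, 30, 29, 28, 27: subtracting 1 each time.
Stream B = 21, ?, 36, 45, 55, 66: triangular numbers n(n+1)/2 for n = 6, 7, ….
Filling stream B at index 2 by its rule yields 28.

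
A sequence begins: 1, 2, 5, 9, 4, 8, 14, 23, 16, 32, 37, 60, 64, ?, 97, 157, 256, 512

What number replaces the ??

Positions follow the repeating pattern AABB; grouping by letter gives 2 tracks.
Stream A: 1, 2, 4, 8, 16, 32, 64, ?, 256, 512 (powers 2^0, 2^1, 2^2, …).
Stream B: 5, 9, 14, 23, 37, 60, 97, 157 (Fibonacci-style (each term is the sum of the two before it)).
The gap is stream A's term 8; the rule gives 128.

128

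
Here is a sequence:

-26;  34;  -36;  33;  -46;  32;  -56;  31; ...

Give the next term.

Positions 1, 3, 5, … form one subsequence and positions 2, 4, 6, … form another.
Track A: -26, -36, -46, -56. Linear: a_n = -16 − 10·n.
Track B: 34, 33, 32, 31. Arithmetic with common difference −1.
Position 9 falls in track A as its term 5, giving -66.

-66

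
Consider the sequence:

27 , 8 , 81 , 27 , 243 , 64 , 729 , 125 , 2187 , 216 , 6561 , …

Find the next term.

The terms cycle through 2 interleaved subsequences.
Track A: 27, 81, 243, 729, 2187, 6561 (powers of 3).
Track B: 8, 27, 64, 125, 216 (consecutive cubes n³ from n = 2).
Position 12 → track B, term 6 = 343.

343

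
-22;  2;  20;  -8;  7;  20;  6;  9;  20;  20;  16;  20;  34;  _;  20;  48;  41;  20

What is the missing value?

Taking every 3rd term gives 3 separate tracks.
Subsequence A: -22, -8, 6, 20, 34, 48 (arithmetic with common difference +14).
Subsequence B: 2, 7, 9, 16, ?, 41 (a Fibonacci-like recurrence a_n = a_{n-1} + a_{n-2}).
Subsequence C: 20, 20, 20, 20, 20, 20 (always 20).
Subsequence B's pattern makes the blank 25.

25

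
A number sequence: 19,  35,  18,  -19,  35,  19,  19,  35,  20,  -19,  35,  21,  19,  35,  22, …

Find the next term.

Split by position mod 3 into 3 tracks.
Subsequence A: 19, -19, 19, -19, 19 — alternating ±19.
Subsequence B: 35, 35, 35, 35, 35 — the constant sequence 35.
Subsequence C: 18, 19, 20, 21, 22 — linear: a_n = 17 + n.
The 16th slot belongs to subsequence A; its 6th term is -19.

-19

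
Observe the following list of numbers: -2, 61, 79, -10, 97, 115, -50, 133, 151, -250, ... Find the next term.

169

Reading positions in blocks of 3 reveals the pattern ABB — 2 tracks woven together.
Track A is -2, -10, -50, -250, which is geometric with ratio 5.
Track B is 61, 79, 97, 115, 133, 151, which is arithmetic with common difference +18.
Term 11 comes from track B (its 7th entry): 169.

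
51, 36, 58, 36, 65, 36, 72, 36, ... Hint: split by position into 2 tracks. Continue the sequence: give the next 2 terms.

79, 36

Taking every 2nd term gives 2 separate tracks.
Subsequence A: 51, 58, 65, 72 — adding 7 each time.
Subsequence B: 36, 36, 36, 36 — the constant sequence 36.
Position 9 → subsequence A, term 5 = 79.
Position 10 falls in subsequence B as its term 5, giving 36.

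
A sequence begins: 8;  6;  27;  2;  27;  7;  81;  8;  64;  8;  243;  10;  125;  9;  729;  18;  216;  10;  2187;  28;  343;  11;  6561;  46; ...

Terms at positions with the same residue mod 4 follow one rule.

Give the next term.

Split by position mod 4 into 4 tracks.
Stream A: 8, 27, 64, 125, 216, 343 (perfect cubes starting at 2³).
Stream B: 6, 7, 8, 9, 10, 11 (arithmetic with common difference +1).
Stream C: 27, 81, 243, 729, 2187, 6561 (powers 3^3, 3^4, 3^5, …).
Stream D: 2, 8, 10, 18, 28, 46 (Fibonacci-style (each term is the sum of the two before it)).
Term 25 comes from stream A (its 7th entry): 512.

512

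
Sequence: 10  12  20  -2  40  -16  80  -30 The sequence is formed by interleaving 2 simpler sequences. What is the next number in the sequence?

Odd-indexed and even-indexed terms follow separate rules.
Stream A: 10, 20, 40, 80. A geometric progression (common ratio 2).
Stream B: 12, -2, -16, -30. Linear: a_n = 26 − 14·n.
Position 9 falls in stream A as its term 5, giving 160.

160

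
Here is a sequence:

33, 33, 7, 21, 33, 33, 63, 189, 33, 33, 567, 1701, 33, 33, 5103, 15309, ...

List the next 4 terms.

The slot pattern repeats as AABB (period 4), so there are 2 interleaved tracks.
Track A: 33, 33, 33, 33, 33, 33, 33, 33 — the constant sequence 33.
Track B: 7, 21, 63, 189, 567, 1701, 5103, 15309 — multiplying by 3 each time.
The 17th slot belongs to track A; its 9th term is 33.
Position 18 → track A, term 10 = 33.
Position 19 → track B, term 9 = 45927.
Term 20 comes from track B (its 10th entry): 137781.

33, 33, 45927, 137781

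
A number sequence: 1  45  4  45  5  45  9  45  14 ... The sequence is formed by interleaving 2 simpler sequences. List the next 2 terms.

The terms cycle through 2 interleaved subsequences.
Stream A is 1, 4, 5, 9, 14, which is Fibonacci-style (each term is the sum of the two before it).
Stream B is 45, 45, 45, 45, which is always 45.
The 10th slot belongs to stream B; its 5th term is 45.
Term 11 comes from stream A (its 6th entry): 23.

45, 23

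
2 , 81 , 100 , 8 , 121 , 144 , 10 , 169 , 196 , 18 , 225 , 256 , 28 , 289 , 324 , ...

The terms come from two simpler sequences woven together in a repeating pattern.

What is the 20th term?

Positions follow the repeating pattern ABB; grouping by letter gives 2 tracks.
Track A: 2, 8, 10, 18, 28. Each term equals the sum of the previous two.
Track B: 81, 100, 121, 144, 169, 196, 225, 256, 289, 324. Consecutive squares n² from n = 9.
Term 20 comes from track B (its 13th entry): 441.

441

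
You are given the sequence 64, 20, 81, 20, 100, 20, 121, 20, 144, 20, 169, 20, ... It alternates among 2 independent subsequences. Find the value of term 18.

20

Taking every 2nd term gives 2 separate tracks.
Track A: 64, 81, 100, 121, 144, 169 — the squares 8², 9², 10², ….
Track B: 20, 20, 20, 20, 20, 20 — always 20.
Position 18 → track B, term 9 = 20.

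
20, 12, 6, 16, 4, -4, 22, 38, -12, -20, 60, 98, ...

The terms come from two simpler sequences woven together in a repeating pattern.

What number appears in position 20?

The slot pattern repeats as AABB (period 4), so there are 2 interleaved tracks.
Subsequence A: 20, 12, 4, -4, -12, -20 — linear: a_n = 28 − 8·n.
Subsequence B: 6, 16, 22, 38, 60, 98 — a Fibonacci-like recurrence a_n = a_{n-1} + a_{n-2}.
The 20th slot belongs to subsequence B; its 10th term is 670.

670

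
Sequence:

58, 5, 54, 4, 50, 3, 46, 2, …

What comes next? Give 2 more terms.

Taking every 2nd term gives 2 separate tracks.
Track A: 58, 54, 50, 46. Linear: a_n = 62 − 4·n.
Track B: 5, 4, 3, 2. Subtracting 1 each time.
Term 9 comes from track A (its 5th entry): 42.
Position 10 → track B, term 5 = 1.

42, 1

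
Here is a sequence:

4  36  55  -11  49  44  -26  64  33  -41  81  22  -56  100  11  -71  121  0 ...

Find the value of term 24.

Taking every 3rd term gives 3 separate tracks.
Track A: 4, -11, -26, -41, -56, -71 (arithmetic, step −15).
Track B: 36, 49, 64, 81, 100, 121 (perfect squares starting at 6²).
Track C: 55, 44, 33, 22, 11, 0 (arithmetic with common difference −11).
Position 24 falls in track C as its term 8, giving -22.

-22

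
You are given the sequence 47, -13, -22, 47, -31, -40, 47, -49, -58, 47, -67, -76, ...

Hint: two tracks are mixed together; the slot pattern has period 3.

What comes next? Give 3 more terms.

Reading positions in blocks of 3 reveals the pattern ABB — 2 tracks woven together.
Track A: 47, 47, 47, 47 (constant 47).
Track B: -13, -22, -31, -40, -49, -58, -67, -76 (arithmetic with common difference −9).
The 13th slot belongs to track A; its 5th term is 47.
The 14th slot belongs to track B; its 9th term is -85.
Position 15 falls in track B as its term 10, giving -94.

47, -85, -94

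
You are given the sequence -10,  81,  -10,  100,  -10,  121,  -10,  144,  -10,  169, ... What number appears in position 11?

Split by position mod 2 into 2 tracks.
Stream A = -10, -10, -10, -10, -10: the constant sequence -10.
Stream B = 81, 100, 121, 144, 169: consecutive squares n² from n = 9.
Position 11 falls in stream A as its term 6, giving -10.

-10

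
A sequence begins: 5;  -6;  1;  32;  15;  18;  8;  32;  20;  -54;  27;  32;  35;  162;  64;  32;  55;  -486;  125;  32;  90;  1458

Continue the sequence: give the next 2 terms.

216, 32

Taking every 4th term gives 4 separate tracks.
Track A: 5, 15, 20, 35, 55, 90 — a Fibonacci-like recurrence a_n = a_{n-1} + a_{n-2}.
Track B: -6, 18, -54, 162, -486, 1458 — geometric, ×-3 each step.
Track C: 1, 8, 27, 64, 125 — perfect cubes starting at 1³.
Track D: 32, 32, 32, 32, 32 — the constant sequence 32.
The 23rd slot belongs to track C; its 6th term is 216.
Term 24 comes from track D (its 6th entry): 32.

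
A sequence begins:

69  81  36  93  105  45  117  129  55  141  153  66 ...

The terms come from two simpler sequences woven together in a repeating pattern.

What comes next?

165

Reading positions in blocks of 3 reveals the pattern AAB — 2 tracks woven together.
Track A is 69, 81, 93, 105, 117, 129, 141, 153, which is arithmetic, step +12.
Track B is 36, 45, 55, 66, which is the triangular numbers T_8, T_9, ….
Position 13 → track A, term 9 = 165.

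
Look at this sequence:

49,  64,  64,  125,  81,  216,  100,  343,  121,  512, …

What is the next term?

144

Taking every 2nd term gives 2 separate tracks.
Subsequence A: 49, 64, 81, 100, 121 (the squares 7², 8², 9², …).
Subsequence B: 64, 125, 216, 343, 512 (consecutive cubes n³ from n = 4).
Position 11 falls in subsequence A as its term 6, giving 144.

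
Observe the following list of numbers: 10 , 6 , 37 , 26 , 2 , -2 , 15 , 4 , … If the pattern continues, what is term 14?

The slot pattern repeats as AABB (period 4), so there are 2 interleaved tracks.
Track A: 10, 6, 2, -2. Arithmetic with common difference −4.
Track B: 37, 26, 15, 4. Arithmetic with common difference −11.
Position 14 → track A, term 8 = -18.

-18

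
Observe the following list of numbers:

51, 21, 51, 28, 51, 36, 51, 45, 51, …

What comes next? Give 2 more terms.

Odd-indexed and even-indexed terms follow separate rules.
Subsequence A: 51, 51, 51, 51, 51 (always 51).
Subsequence B: 21, 28, 36, 45 (triangular numbers n(n+1)/2 for n = 6, 7, …).
Position 10 falls in subsequence B as its term 5, giving 55.
Position 11 falls in subsequence A as its term 6, giving 51.

55, 51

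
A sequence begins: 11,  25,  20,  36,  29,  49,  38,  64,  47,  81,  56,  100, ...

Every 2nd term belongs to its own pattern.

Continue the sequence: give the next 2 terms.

65, 121

Split by position mod 2 into 2 tracks.
Track A: 11, 20, 29, 38, 47, 56 — arithmetic with common difference +9.
Track B: 25, 36, 49, 64, 81, 100 — consecutive squares n² from n = 5.
Term 13 comes from track A (its 7th entry): 65.
Term 14 comes from track B (its 7th entry): 121.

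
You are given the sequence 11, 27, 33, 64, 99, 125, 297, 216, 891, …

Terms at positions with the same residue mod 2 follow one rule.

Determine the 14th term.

729

Positions 1, 3, 5, … form one subsequence and positions 2, 4, 6, … form another.
Track A = 11, 33, 99, 297, 891: geometric with ratio 3.
Track B = 27, 64, 125, 216: the cubes 3³, 4³, 5³, ….
Term 14 comes from track B (its 7th entry): 729.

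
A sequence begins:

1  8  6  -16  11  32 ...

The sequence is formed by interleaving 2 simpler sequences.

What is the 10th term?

128

Split by position mod 2 into 2 tracks.
Track A = 1, 6, 11: arithmetic with common difference +5.
Track B = 8, -16, 32: geometric, ×-2 each step.
The 10th slot belongs to track B; its 5th term is 128.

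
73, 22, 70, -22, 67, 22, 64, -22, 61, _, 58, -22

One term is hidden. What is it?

22

Odd-indexed and even-indexed terms follow separate rules.
Track A: 73, 70, 67, 64, 61, 58 (subtracting 3 each time).
Track B: 22, -22, 22, -22, ?, -22 (the oscillation 22·(−1)^(n+1)).
The gap is track B's term 5; the rule gives 22.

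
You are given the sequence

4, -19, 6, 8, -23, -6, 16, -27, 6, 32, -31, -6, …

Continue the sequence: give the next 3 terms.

64, -35, 6

Split by position mod 3: positions 1, 4, 7, … form one track, and each other residue class forms its own.
Stream A is 4, 8, 16, 32, which is successive powers of 2.
Stream B is -19, -23, -27, -31, which is arithmetic, step −4.
Stream C is 6, -6, 6, -6, which is alternating ±6.
Position 13 → stream A, term 5 = 64.
The 14th slot belongs to stream B; its 5th term is -35.
Term 15 comes from stream C (its 5th entry): 6.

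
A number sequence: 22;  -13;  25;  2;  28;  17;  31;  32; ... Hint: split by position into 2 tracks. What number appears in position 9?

Taking every 2nd term gives 2 separate tracks.
Stream A: 22, 25, 28, 31. Linear: a_n = 19 + 3·n.
Stream B: -13, 2, 17, 32. Arithmetic with common difference +15.
Position 9 falls in stream A as its term 5, giving 34.

34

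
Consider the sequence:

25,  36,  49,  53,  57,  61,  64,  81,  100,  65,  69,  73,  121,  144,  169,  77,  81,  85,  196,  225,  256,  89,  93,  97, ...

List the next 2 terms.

289, 324

Positions follow the repeating pattern AAABBB; grouping by letter gives 2 tracks.
Track A is 25, 36, 49, 64, 81, 100, 121, 144, 169, 196, 225, 256, which is consecutive squares n² from n = 5.
Track B is 53, 57, 61, 65, 69, 73, 77, 81, 85, 89, 93, 97, which is arithmetic with common difference +4.
Position 25 falls in track A as its term 13, giving 289.
The 26th slot belongs to track A; its 14th term is 324.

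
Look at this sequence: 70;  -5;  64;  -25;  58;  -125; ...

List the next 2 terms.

52, -625

The terms cycle through 2 interleaved subsequences.
Track A = 70, 64, 58: subtracting 6 each time.
Track B = -5, -25, -125: multiplying by 5 each time.
Position 7 falls in track A as its term 4, giving 52.
Term 8 comes from track B (its 4th entry): -625.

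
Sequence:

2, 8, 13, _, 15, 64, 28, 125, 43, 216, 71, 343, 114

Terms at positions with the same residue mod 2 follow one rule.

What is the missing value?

27

Positions 1, 3, 5, … form one subsequence and positions 2, 4, 6, … form another.
Subsequence A: 2, 13, 15, 28, 43, 71, 114 (a Fibonacci-like recurrence a_n = a_{n-1} + a_{n-2}).
Subsequence B: 8, ?, 64, 125, 216, 343 (consecutive cubes n³ from n = 2).
The gap is subsequence B's term 2; the rule gives 27.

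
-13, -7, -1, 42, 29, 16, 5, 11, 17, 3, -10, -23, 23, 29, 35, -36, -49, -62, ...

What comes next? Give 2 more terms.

41, 47

Reading positions in blocks of 6 reveals the pattern AAABBB — 2 tracks woven together.
Track A is -13, -7, -1, 5, 11, 17, 23, 29, 35, which is arithmetic, step +6.
Track B is 42, 29, 16, 3, -10, -23, -36, -49, -62, which is linear: a_n = 55 − 13·n.
Position 19 falls in track A as its term 10, giving 41.
Position 20 → track A, term 11 = 47.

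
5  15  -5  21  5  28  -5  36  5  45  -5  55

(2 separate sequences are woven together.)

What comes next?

5

The terms cycle through 2 interleaved subsequences.
Subsequence A = 5, -5, 5, -5, 5, -5: oscillating between 5 and -5.
Subsequence B = 15, 21, 28, 36, 45, 55: triangular numbers starting at T_5.
Position 13 falls in subsequence A as its term 7, giving 5.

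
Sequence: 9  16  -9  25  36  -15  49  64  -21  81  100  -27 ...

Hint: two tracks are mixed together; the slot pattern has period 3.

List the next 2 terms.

121, 144

Reading positions in blocks of 3 reveals the pattern AAB — 2 tracks woven together.
Stream A is 9, 16, 25, 36, 49, 64, 81, 100, which is consecutive squares n² from n = 3.
Stream B is -9, -15, -21, -27, which is arithmetic, step −6.
Term 13 comes from stream A (its 9th entry): 121.
Position 14 → stream A, term 10 = 144.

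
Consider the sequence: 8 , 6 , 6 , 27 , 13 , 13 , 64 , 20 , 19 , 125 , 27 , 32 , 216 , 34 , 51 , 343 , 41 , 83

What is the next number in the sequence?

Taking every 3rd term gives 3 separate tracks.
Track A = 8, 27, 64, 125, 216, 343: the cubes 2³, 3³, 4³, ….
Track B = 6, 13, 20, 27, 34, 41: adding 7 each time.
Track C = 6, 13, 19, 32, 51, 83: Fibonacci-style (each term is the sum of the two before it).
Position 19 falls in track A as its term 7, giving 512.

512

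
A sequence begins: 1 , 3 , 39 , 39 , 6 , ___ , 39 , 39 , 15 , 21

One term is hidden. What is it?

10

Positions follow the repeating pattern AABB; grouping by letter gives 2 tracks.
Subsequence A: 1, 3, 6, ?, 15, 21 (triangular numbers starting at T_1).
Subsequence B: 39, 39, 39, 39 (constant 39).
So the missing entry in subsequence A is 10.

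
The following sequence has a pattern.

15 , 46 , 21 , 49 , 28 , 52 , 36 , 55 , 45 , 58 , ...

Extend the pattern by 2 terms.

55, 61

Positions 1, 3, 5, … form one subsequence and positions 2, 4, 6, … form another.
Subsequence A: 15, 21, 28, 36, 45. Triangular numbers n(n+1)/2 for n = 5, 6, ….
Subsequence B: 46, 49, 52, 55, 58. Adding 3 each time.
Term 11 comes from subsequence A (its 6th entry): 55.
The 12th slot belongs to subsequence B; its 6th term is 61.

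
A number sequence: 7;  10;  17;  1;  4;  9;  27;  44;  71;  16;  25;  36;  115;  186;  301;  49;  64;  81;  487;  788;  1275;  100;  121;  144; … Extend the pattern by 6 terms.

2063, 3338, 5401, 169, 196, 225

Positions follow the repeating pattern AAABBB; grouping by letter gives 2 tracks.
Track A: 7, 10, 17, 27, 44, 71, 115, 186, 301, 487, 788, 1275. Fibonacci-style (each term is the sum of the two before it).
Track B: 1, 4, 9, 16, 25, 36, 49, 64, 81, 100, 121, 144. Perfect squares starting at 1².
Position 25 falls in track A as its term 13, giving 2063.
The 26th slot belongs to track A; its 14th term is 3338.
Term 27 comes from track A (its 15th entry): 5401.
Term 28 comes from track B (its 13th entry): 169.
The 29th slot belongs to track B; its 14th term is 196.
Position 30 falls in track B as its term 15, giving 225.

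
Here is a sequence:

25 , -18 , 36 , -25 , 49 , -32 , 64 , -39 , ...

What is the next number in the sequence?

81

Odd-indexed and even-indexed terms follow separate rules.
Track A is 25, 36, 49, 64, which is perfect squares starting at 5².
Track B is -18, -25, -32, -39, which is linear: a_n = -11 − 7·n.
Term 9 comes from track A (its 5th entry): 81.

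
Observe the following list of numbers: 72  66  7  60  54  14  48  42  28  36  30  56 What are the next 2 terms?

24, 18

Positions follow the repeating pattern AAB; grouping by letter gives 2 tracks.
Track A: 72, 66, 60, 54, 48, 42, 36, 30. Arithmetic with common difference −6.
Track B: 7, 14, 28, 56. Geometric with ratio 2.
Position 13 → track A, term 9 = 24.
The 14th slot belongs to track A; its 10th term is 18.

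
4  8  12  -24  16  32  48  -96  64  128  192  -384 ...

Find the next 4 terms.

The slot pattern repeats as AABB (period 4), so there are 2 interleaved tracks.
Stream A: 4, 8, 16, 32, 64, 128 (powers 2^2, 2^3, 2^4, …).
Stream B: 12, -24, 48, -96, 192, -384 (a geometric progression (common ratio -2)).
Term 13 comes from stream A (its 7th entry): 256.
The 14th slot belongs to stream A; its 8th term is 512.
Term 15 comes from stream B (its 7th entry): 768.
The 16th slot belongs to stream B; its 8th term is -1536.

256, 512, 768, -1536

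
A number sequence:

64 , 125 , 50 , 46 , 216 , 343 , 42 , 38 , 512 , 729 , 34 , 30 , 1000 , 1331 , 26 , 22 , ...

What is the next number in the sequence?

1728

The slot pattern repeats as AABB (period 4), so there are 2 interleaved tracks.
Track A: 64, 125, 216, 343, 512, 729, 1000, 1331 (the cubes 4³, 5³, 6³, …).
Track B: 50, 46, 42, 38, 34, 30, 26, 22 (subtracting 4 each time).
Term 17 comes from track A (its 9th entry): 1728.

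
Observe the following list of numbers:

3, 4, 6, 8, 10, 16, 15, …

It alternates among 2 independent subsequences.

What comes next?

Split by position mod 2 into 2 tracks.
Stream A is 3, 6, 10, 15, which is triangular numbers n(n+1)/2 for n = 2, 3, ….
Stream B is 4, 8, 16, which is powers of 2.
Term 8 comes from stream B (its 4th entry): 32.

32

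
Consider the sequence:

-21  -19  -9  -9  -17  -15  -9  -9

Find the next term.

-13

Reading positions in blocks of 4 reveals the pattern AABB — 2 tracks woven together.
Subsequence A is -21, -19, -17, -15, which is arithmetic with common difference +2.
Subsequence B is -9, -9, -9, -9, which is the constant sequence -9.
Position 9 → subsequence A, term 5 = -13.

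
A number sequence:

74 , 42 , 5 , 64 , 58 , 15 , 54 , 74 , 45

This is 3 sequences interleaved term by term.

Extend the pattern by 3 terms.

Split by position mod 3: positions 1, 4, 7, … form one track, and each other residue class forms its own.
Subsequence A: 74, 64, 54 (arithmetic, step −10).
Subsequence B: 42, 58, 74 (linear: a_n = 26 + 16·n).
Subsequence C: 5, 15, 45 (multiplying by 3 each time).
Term 10 comes from subsequence A (its 4th entry): 44.
Position 11 → subsequence B, term 4 = 90.
Position 12 falls in subsequence C as its term 4, giving 135.

44, 90, 135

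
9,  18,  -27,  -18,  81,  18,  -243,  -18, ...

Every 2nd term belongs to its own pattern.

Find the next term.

729

Odd-indexed and even-indexed terms follow separate rules.
Stream A: 9, -27, 81, -243 (geometric with ratio -3).
Stream B: 18, -18, 18, -18 (alternating ±18).
Position 9 falls in stream A as its term 5, giving 729.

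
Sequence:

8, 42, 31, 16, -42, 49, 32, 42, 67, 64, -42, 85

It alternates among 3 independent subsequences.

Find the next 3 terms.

128, 42, 103

Taking every 3rd term gives 3 separate tracks.
Subsequence A: 8, 16, 32, 64 — powers of 2.
Subsequence B: 42, -42, 42, -42 — oscillating between 42 and -42.
Subsequence C: 31, 49, 67, 85 — arithmetic, step +18.
Term 13 comes from subsequence A (its 5th entry): 128.
Position 14 → subsequence B, term 5 = 42.
Term 15 comes from subsequence C (its 5th entry): 103.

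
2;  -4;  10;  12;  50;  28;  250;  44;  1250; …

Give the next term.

60

Odd-indexed and even-indexed terms follow separate rules.
Track A: 2, 10, 50, 250, 1250 — a geometric progression (common ratio 5).
Track B: -4, 12, 28, 44 — arithmetic, step +16.
Term 10 comes from track B (its 5th entry): 60.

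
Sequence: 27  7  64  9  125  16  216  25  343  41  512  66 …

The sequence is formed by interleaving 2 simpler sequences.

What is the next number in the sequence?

Taking every 2nd term gives 2 separate tracks.
Track A: 27, 64, 125, 216, 343, 512 (consecutive cubes n³ from n = 3).
Track B: 7, 9, 16, 25, 41, 66 (Fibonacci-style (each term is the sum of the two before it)).
Position 13 falls in track A as its term 7, giving 729.

729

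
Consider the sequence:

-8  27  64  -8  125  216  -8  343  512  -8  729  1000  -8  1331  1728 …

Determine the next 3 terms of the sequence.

-8, 2197, 2744

Reading positions in blocks of 3 reveals the pattern ABB — 2 tracks woven together.
Stream A: -8, -8, -8, -8, -8 (always -8).
Stream B: 27, 64, 125, 216, 343, 512, 729, 1000, 1331, 1728 (consecutive cubes n³ from n = 3).
Term 16 comes from stream A (its 6th entry): -8.
Position 17 falls in stream B as its term 11, giving 2197.
Position 18 → stream B, term 12 = 2744.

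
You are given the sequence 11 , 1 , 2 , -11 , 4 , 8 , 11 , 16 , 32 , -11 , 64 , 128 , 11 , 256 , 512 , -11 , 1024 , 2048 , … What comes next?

The slot pattern repeats as ABB (period 3), so there are 2 interleaved tracks.
Track A = 11, -11, 11, -11, 11, -11: alternating ±11.
Track B = 1, 2, 4, 8, 16, 32, 64, 128, 256, 512, 1024, 2048: powers 2^0, 2^1, 2^2, ….
Term 19 comes from track A (its 7th entry): 11.

11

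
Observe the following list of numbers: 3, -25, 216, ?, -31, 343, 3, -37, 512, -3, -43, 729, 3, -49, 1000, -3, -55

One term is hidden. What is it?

-3

Read the sequence 3 terms at a time; column i is its own pattern.
Subsequence A: 3, ?, 3, -3, 3, -3. The oscillation 3·(−1)^(n+1).
Subsequence B: -25, -31, -37, -43, -49, -55. Linear: a_n = -19 − 6·n.
Subsequence C: 216, 343, 512, 729, 1000. The cubes 6³, 7³, 8³, ….
So the missing entry in subsequence A is -3.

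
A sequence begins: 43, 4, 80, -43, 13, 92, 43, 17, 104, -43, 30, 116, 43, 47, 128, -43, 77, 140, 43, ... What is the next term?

Taking every 3rd term gives 3 separate tracks.
Track A: 43, -43, 43, -43, 43, -43, 43 (oscillating between 43 and -43).
Track B: 4, 13, 17, 30, 47, 77 (each term equals the sum of the previous two).
Track C: 80, 92, 104, 116, 128, 140 (arithmetic, step +12).
Position 20 falls in track B as its term 7, giving 124.

124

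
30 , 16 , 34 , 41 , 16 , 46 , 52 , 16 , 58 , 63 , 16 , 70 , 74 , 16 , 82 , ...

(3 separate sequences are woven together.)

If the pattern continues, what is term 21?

Split by position mod 3 into 3 tracks.
Track A is 30, 41, 52, 63, 74, which is arithmetic with common difference +11.
Track B is 16, 16, 16, 16, 16, which is constant 16.
Track C is 34, 46, 58, 70, 82, which is arithmetic with common difference +12.
Position 21 → track C, term 7 = 106.

106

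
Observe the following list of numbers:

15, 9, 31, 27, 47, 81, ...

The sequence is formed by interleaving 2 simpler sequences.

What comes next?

63

Positions 1, 3, 5, … form one subsequence and positions 2, 4, 6, … form another.
Track A = 15, 31, 47: arithmetic with common difference +16.
Track B = 9, 27, 81: powers of 3.
Term 7 comes from track A (its 4th entry): 63.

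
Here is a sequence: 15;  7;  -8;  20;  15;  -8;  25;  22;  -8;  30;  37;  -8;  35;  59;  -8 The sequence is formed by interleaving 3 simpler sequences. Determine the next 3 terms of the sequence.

40, 96, -8

The terms cycle through 3 interleaved subsequences.
Track A: 15, 20, 25, 30, 35 (arithmetic, step +5).
Track B: 7, 15, 22, 37, 59 (a Fibonacci-like recurrence a_n = a_{n-1} + a_{n-2}).
Track C: -8, -8, -8, -8, -8 (constant -8).
The 16th slot belongs to track A; its 6th term is 40.
Position 17 → track B, term 6 = 96.
Position 18 falls in track C as its term 6, giving -8.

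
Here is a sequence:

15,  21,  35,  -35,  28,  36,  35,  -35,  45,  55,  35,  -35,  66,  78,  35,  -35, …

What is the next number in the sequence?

The slot pattern repeats as AABB (period 4), so there are 2 interleaved tracks.
Track A: 15, 21, 28, 36, 45, 55, 66, 78 (triangular numbers starting at T_5).
Track B: 35, -35, 35, -35, 35, -35, 35, -35 (alternating ±35).
Position 17 falls in track A as its term 9, giving 91.

91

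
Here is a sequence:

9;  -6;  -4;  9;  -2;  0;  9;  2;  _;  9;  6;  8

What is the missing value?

4

Reading positions in blocks of 3 reveals the pattern ABB — 2 tracks woven together.
Subsequence A: 9, 9, 9, 9 — always 9.
Subsequence B: -6, -4, -2, 0, 2, ?, 6, 8 — linear: a_n = -8 + 2·n.
The gap is subsequence B's term 6; the rule gives 4.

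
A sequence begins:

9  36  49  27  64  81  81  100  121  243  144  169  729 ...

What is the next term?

196

The slot pattern repeats as ABB (period 3), so there are 2 interleaved tracks.
Stream A is 9, 27, 81, 243, 729, which is multiplying by 3 each time.
Stream B is 36, 49, 64, 81, 100, 121, 144, 169, which is consecutive squares n² from n = 6.
Position 14 → stream B, term 9 = 196.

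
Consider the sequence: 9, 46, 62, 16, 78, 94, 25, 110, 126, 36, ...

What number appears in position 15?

190

The slot pattern repeats as ABB (period 3), so there are 2 interleaved tracks.
Track A is 9, 16, 25, 36, which is the squares 3², 4², 5², ….
Track B is 46, 62, 78, 94, 110, 126, which is arithmetic, step +16.
Position 15 → track B, term 10 = 190.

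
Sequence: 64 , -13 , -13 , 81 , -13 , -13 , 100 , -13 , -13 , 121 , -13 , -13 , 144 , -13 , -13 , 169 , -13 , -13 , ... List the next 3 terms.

Reading positions in blocks of 3 reveals the pattern ABB — 2 tracks woven together.
Track A is 64, 81, 100, 121, 144, 169, which is perfect squares starting at 8².
Track B is -13, -13, -13, -13, -13, -13, -13, -13, -13, -13, -13, -13, which is always -13.
Term 19 comes from track A (its 7th entry): 196.
Position 20 falls in track B as its term 13, giving -13.
The 21st slot belongs to track B; its 14th term is -13.

196, -13, -13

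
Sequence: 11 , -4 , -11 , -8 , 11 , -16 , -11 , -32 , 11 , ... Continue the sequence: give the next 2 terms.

-64, -11

Odd-indexed and even-indexed terms follow separate rules.
Stream A: 11, -11, 11, -11, 11 — oscillating between 11 and -11.
Stream B: -4, -8, -16, -32 — geometric with ratio 2.
Term 10 comes from stream B (its 5th entry): -64.
Term 11 comes from stream A (its 6th entry): -11.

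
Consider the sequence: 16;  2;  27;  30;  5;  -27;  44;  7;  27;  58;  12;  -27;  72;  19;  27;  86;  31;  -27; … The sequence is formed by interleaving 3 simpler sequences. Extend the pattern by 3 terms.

100, 50, 27

The terms cycle through 3 interleaved subsequences.
Track A = 16, 30, 44, 58, 72, 86: linear: a_n = 2 + 14·n.
Track B = 2, 5, 7, 12, 19, 31: Fibonacci-style (each term is the sum of the two before it).
Track C = 27, -27, 27, -27, 27, -27: alternating ±27.
The 19th slot belongs to track A; its 7th term is 100.
Position 20 falls in track B as its term 7, giving 50.
Term 21 comes from track C (its 7th entry): 27.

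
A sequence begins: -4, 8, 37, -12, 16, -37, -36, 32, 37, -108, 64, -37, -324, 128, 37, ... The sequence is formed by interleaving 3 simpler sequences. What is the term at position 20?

512

Split by position mod 3 into 3 tracks.
Track A is -4, -12, -36, -108, -324, which is multiplying by 3 each time.
Track B is 8, 16, 32, 64, 128, which is powers of 2.
Track C is 37, -37, 37, -37, 37, which is alternating ±37.
Term 20 comes from track B (its 7th entry): 512.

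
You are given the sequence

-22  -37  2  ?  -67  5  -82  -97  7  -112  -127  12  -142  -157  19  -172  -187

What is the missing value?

Positions follow the repeating pattern AAB; grouping by letter gives 2 tracks.
Stream A is -22, -37, ?, -67, -82, -97, -112, -127, -142, -157, -172, -187, which is linear: a_n = -7 − 15·n.
Stream B is 2, 5, 7, 12, 19, which is Fibonacci-style (each term is the sum of the two before it).
The gap is stream A's term 3; the rule gives -52.

-52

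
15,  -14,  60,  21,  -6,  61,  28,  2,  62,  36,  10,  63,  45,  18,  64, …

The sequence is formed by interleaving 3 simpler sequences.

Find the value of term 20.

34

Split by position mod 3 into 3 tracks.
Track A: 15, 21, 28, 36, 45 — triangular numbers starting at T_5.
Track B: -14, -6, 2, 10, 18 — linear: a_n = -22 + 8·n.
Track C: 60, 61, 62, 63, 64 — adding 1 each time.
Term 20 comes from track B (its 7th entry): 34.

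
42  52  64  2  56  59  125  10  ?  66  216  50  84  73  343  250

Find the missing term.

Split by position mod 4: positions 1, 5, 9, … form one track, and each other residue class forms its own.
Subsequence A: 42, 56, ?, 84 (adding 14 each time).
Subsequence B: 52, 59, 66, 73 (linear: a_n = 45 + 7·n).
Subsequence C: 64, 125, 216, 343 (consecutive cubes n³ from n = 4).
Subsequence D: 2, 10, 50, 250 (geometric with ratio 5).
Subsequence A's pattern makes the blank 70.

70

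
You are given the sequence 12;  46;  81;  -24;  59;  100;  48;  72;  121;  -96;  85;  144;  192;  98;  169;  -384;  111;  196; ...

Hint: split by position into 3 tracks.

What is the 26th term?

Taking every 3rd term gives 3 separate tracks.
Track A: 12, -24, 48, -96, 192, -384 (geometric with ratio -2).
Track B: 46, 59, 72, 85, 98, 111 (arithmetic, step +13).
Track C: 81, 100, 121, 144, 169, 196 (consecutive squares n² from n = 9).
Position 26 → track B, term 9 = 150.

150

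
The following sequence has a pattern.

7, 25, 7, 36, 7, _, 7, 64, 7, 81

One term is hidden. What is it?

Odd-indexed and even-indexed terms follow separate rules.
Stream A: 7, 7, 7, 7, 7 — constant 7.
Stream B: 25, 36, ?, 64, 81 — perfect squares starting at 5².
So the missing entry in stream B is 49.

49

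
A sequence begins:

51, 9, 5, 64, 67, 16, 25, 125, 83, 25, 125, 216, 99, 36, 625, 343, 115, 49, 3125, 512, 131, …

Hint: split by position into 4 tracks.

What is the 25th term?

147

Taking every 4th term gives 4 separate tracks.
Track A: 51, 67, 83, 99, 115, 131 (linear: a_n = 35 + 16·n).
Track B: 9, 16, 25, 36, 49 (the squares 3², 4², 5², …).
Track C: 5, 25, 125, 625, 3125 (powers of 5).
Track D: 64, 125, 216, 343, 512 (perfect cubes starting at 4³).
Position 25 → track A, term 7 = 147.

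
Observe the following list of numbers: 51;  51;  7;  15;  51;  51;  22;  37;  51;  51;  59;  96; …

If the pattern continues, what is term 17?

Positions follow the repeating pattern AABB; grouping by letter gives 2 tracks.
Subsequence A: 51, 51, 51, 51, 51, 51 — constant 51.
Subsequence B: 7, 15, 22, 37, 59, 96 — Fibonacci-style (each term is the sum of the two before it).
The 17th slot belongs to subsequence A; its 9th term is 51.

51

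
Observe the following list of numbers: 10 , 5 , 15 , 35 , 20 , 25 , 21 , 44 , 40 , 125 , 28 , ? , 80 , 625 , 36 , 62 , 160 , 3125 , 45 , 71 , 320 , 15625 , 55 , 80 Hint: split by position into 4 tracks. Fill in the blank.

53

The terms cycle through 4 interleaved subsequences.
Track A = 10, 20, 40, 80, 160, 320: geometric with ratio 2.
Track B = 5, 25, 125, 625, 3125, 15625: successive powers of 5.
Track C = 15, 21, 28, 36, 45, 55: triangular numbers starting at T_5.
Track D = 35, 44, ?, 62, 71, 80: arithmetic, step +9.
So the missing entry in track D is 53.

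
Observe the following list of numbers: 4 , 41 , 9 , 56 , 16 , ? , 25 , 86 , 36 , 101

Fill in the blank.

Split by position mod 2 into 2 tracks.
Track A: 4, 9, 16, 25, 36. Consecutive squares n² from n = 2.
Track B: 41, 56, ?, 86, 101. Linear: a_n = 26 + 15·n.
The gap is track B's term 3; the rule gives 71.

71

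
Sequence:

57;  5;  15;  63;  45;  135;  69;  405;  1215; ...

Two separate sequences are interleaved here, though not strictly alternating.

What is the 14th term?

32805

Reading positions in blocks of 3 reveals the pattern ABB — 2 tracks woven together.
Track A = 57, 63, 69: arithmetic, step +6.
Track B = 5, 15, 45, 135, 405, 1215: a geometric progression (common ratio 3).
Position 14 → track B, term 9 = 32805.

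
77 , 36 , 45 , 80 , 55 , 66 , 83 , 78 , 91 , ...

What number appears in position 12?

Positions follow the repeating pattern ABB; grouping by letter gives 2 tracks.
Stream A is 77, 80, 83, which is linear: a_n = 74 + 3·n.
Stream B is 36, 45, 55, 66, 78, 91, which is triangular numbers n(n+1)/2 for n = 8, 9, ….
Position 12 falls in stream B as its term 8, giving 120.

120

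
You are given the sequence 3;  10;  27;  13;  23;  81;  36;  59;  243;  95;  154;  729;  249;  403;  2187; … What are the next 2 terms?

652, 1055

Positions follow the repeating pattern AAB; grouping by letter gives 2 tracks.
Track A: 3, 10, 13, 23, 36, 59, 95, 154, 249, 403 (Fibonacci-style (each term is the sum of the two before it)).
Track B: 27, 81, 243, 729, 2187 (powers 3^3, 3^4, 3^5, …).
Position 16 → track A, term 11 = 652.
The 17th slot belongs to track A; its 12th term is 1055.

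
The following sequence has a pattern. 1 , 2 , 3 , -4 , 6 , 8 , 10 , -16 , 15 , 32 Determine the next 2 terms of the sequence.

21, -64

Taking every 2nd term gives 2 separate tracks.
Track A: 1, 3, 6, 10, 15 — triangular numbers n(n+1)/2 for n = 1, 2, ….
Track B: 2, -4, 8, -16, 32 — geometric with ratio -2.
Term 11 comes from track A (its 6th entry): 21.
Term 12 comes from track B (its 6th entry): -64.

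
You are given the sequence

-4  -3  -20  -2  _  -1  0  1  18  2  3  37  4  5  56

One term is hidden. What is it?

-1

The slot pattern repeats as AAB (period 3), so there are 2 interleaved tracks.
Subsequence A: -4, -3, -2, ?, 0, 1, 2, 3, 4, 5. Linear: a_n = -5 + n.
Subsequence B: -20, -1, 18, 37, 56. Arithmetic, step +19.
The gap is subsequence A's term 4; the rule gives -1.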